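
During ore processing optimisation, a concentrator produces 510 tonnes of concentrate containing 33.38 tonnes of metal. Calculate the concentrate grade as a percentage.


Grade = (metal in concentrate / concentrate mass) * 100
= (33.38 / 510) * 100
= 0.06545098039 * 100
= 6.5451%

6.5451%


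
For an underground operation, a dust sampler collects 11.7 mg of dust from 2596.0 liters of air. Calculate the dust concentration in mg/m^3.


Convert liters to m^3: 1 m^3 = 1000 L
Concentration = mass / volume * 1000
= 11.7 / 2596.0 * 1000
= 0.004506933744 * 1000
= 4.5069 mg/m^3

4.5069 mg/m^3


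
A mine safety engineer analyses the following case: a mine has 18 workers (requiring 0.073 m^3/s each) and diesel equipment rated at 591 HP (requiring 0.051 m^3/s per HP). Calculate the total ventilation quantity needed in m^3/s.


Airflow for workers:
Q_people = 18 * 0.073 = 1.314 m^3/s
Airflow for diesel equipment:
Q_diesel = 591 * 0.051 = 30.141 m^3/s
Total ventilation:
Q_total = 1.314 + 30.141
= 31.455 m^3/s

31.455 m^3/s


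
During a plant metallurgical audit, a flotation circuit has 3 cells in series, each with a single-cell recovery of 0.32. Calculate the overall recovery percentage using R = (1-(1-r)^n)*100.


Complement of single-cell recovery:
1 - r = 1 - 0.32 = 0.68
Raise to power n:
(1 - r)^3 = 0.68^3 = 0.314432
Overall recovery:
R = (1 - 0.314432) * 100
= 68.5568%

68.5568%


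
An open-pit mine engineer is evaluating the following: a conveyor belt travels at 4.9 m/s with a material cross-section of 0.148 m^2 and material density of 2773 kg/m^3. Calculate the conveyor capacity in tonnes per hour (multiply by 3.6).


Volumetric flow = speed * area
= 4.9 * 0.148 = 0.7252 m^3/s
Mass flow = volumetric * density
= 0.7252 * 2773 = 2010.9796 kg/s
Convert to t/h: multiply by 3.6
Capacity = 2010.9796 * 3.6
= 7239.5266 t/h

7239.5266 t/h


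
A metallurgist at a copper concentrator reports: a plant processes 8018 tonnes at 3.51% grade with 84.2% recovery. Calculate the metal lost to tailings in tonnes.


Total metal in feed:
= 8018 * 3.51 / 100 = 281.4318 tonnes
Metal recovered:
= 281.4318 * 84.2 / 100 = 236.9655756 tonnes
Metal lost to tailings:
= 281.4318 - 236.9655756
= 44.4662 tonnes

44.4662 tonnes


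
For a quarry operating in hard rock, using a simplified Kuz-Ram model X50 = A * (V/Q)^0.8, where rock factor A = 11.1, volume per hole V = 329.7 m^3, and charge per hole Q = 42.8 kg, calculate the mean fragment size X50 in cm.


56.8412 cm

Compute V/Q:
V/Q = 329.7 / 42.8 = 7.703271028
Raise to the power 0.8:
(V/Q)^0.8 = 7.703271028^0.8 = 5.120827453
Multiply by A:
X50 = 11.1 * 5.120827453
= 56.8412 cm


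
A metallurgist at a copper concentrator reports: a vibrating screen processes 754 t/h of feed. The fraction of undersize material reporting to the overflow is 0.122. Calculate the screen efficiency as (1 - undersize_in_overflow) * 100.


Screen efficiency = (1 - fraction of undersize in overflow) * 100
= (1 - 0.122) * 100
= 0.878 * 100
= 87.8%

87.8%


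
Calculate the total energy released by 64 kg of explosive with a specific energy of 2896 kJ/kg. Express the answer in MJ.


Energy = mass * specific_energy / 1000
= 64 * 2896 / 1000
= 185344 / 1000
= 185.344 MJ

185.344 MJ


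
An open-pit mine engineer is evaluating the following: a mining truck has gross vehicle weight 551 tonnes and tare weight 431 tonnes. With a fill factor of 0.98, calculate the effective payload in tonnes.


117.6 tonnes

Maximum payload = gross - tare
= 551 - 431 = 120 tonnes
Effective payload = max payload * fill factor
= 120 * 0.98
= 117.6 tonnes


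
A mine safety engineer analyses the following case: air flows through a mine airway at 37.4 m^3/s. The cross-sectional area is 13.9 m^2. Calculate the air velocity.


2.6906 m/s

Velocity = flow rate / cross-sectional area
= 37.4 / 13.9
= 2.6906 m/s


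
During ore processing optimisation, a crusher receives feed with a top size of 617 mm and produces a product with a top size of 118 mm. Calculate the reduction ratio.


Reduction ratio = feed size / product size
= 617 / 118
= 5.2288

5.2288


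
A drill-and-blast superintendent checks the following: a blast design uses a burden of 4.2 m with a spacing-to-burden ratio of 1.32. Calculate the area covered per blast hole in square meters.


First, find the spacing:
Spacing = burden * ratio = 4.2 * 1.32
= 5.544 m
Then, calculate the area:
Area = burden * spacing = 4.2 * 5.544
= 23.2848 m^2

23.2848 m^2


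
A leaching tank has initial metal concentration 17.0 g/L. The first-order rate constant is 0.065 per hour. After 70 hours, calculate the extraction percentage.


Compute the exponent:
-k * t = -0.065 * 70 = -4.55
Remaining concentration:
C = 17.0 * exp(-4.55)
= 17.0 * 0.01056720438
= 0.1796424745 g/L
Extracted = 17.0 - 0.1796424745 = 16.82035753 g/L
Extraction % = 16.82035753 / 17.0 * 100
= 98.9433%

98.9433%


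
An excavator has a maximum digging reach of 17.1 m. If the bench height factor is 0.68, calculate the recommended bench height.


11.628 m

Bench height = reach * factor
= 17.1 * 0.68
= 11.628 m


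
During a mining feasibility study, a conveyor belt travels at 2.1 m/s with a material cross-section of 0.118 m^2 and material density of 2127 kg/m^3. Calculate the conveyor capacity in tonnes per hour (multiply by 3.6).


Volumetric flow = speed * area
= 2.1 * 0.118 = 0.2478 m^3/s
Mass flow = volumetric * density
= 0.2478 * 2127 = 527.0706 kg/s
Convert to t/h: multiply by 3.6
Capacity = 527.0706 * 3.6
= 1897.4542 t/h

1897.4542 t/h


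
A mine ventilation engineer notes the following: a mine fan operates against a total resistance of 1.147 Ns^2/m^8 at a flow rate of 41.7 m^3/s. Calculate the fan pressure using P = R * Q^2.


1994.5068 Pa

Compute Q^2:
Q^2 = 41.7^2 = 1738.89
Compute pressure:
P = R * Q^2 = 1.147 * 1738.89
= 1994.5068 Pa


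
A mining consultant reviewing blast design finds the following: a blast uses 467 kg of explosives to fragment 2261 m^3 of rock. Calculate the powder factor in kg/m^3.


0.2065 kg/m^3

Powder factor = explosive mass / rock volume
= 467 / 2261
= 0.2065 kg/m^3


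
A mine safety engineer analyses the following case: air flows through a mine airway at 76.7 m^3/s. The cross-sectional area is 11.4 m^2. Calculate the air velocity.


6.7281 m/s

Velocity = flow rate / cross-sectional area
= 76.7 / 11.4
= 6.7281 m/s


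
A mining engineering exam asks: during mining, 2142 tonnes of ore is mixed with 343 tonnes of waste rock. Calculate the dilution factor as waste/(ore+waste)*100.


Total material = ore + waste
= 2142 + 343 = 2485 tonnes
Dilution = waste / total * 100
= 343 / 2485 * 100
= 0.138028169 * 100
= 13.8028%

13.8028%


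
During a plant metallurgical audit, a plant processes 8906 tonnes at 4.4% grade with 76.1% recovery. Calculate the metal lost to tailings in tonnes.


Total metal in feed:
= 8906 * 4.4 / 100 = 391.864 tonnes
Metal recovered:
= 391.864 * 76.1 / 100 = 298.208504 tonnes
Metal lost to tailings:
= 391.864 - 298.208504
= 93.6555 tonnes

93.6555 tonnes


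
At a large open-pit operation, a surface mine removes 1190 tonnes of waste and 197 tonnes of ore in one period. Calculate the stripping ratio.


6.0406

Stripping ratio = waste tonnage / ore tonnage
= 1190 / 197
= 6.0406


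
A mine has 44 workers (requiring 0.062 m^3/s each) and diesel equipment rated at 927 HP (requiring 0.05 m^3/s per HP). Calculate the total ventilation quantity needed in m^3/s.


49.078 m^3/s

Airflow for workers:
Q_people = 44 * 0.062 = 2.728 m^3/s
Airflow for diesel equipment:
Q_diesel = 927 * 0.05 = 46.35 m^3/s
Total ventilation:
Q_total = 2.728 + 46.35
= 49.078 m^3/s


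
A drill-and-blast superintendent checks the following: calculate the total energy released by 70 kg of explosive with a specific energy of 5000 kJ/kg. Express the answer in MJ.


Energy = mass * specific_energy / 1000
= 70 * 5000 / 1000
= 350000 / 1000
= 350.0 MJ

350.0 MJ


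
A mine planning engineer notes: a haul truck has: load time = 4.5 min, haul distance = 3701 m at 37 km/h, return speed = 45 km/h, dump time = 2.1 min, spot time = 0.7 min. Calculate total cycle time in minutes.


18.2363 min

Convert haul speed to m/min: 37 * 1000/60 = 616.6666667 m/min
Haul time = 3701 / 616.6666667 = 6.001621622 min
Convert return speed to m/min: 45 * 1000/60 = 750 m/min
Return time = 3701 / 750 = 4.934666667 min
Total cycle time:
= 4.5 + 6.001621622 + 2.1 + 4.934666667 + 0.7
= 18.2363 min


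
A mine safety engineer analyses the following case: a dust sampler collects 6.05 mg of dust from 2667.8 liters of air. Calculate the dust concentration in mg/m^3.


Convert liters to m^3: 1 m^3 = 1000 L
Concentration = mass / volume * 1000
= 6.05 / 2667.8 * 1000
= 0.002267786191 * 1000
= 2.2678 mg/m^3

2.2678 mg/m^3


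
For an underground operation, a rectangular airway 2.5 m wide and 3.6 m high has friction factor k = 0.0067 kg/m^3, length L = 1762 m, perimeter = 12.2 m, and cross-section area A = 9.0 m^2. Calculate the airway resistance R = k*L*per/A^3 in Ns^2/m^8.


Compute the numerator:
k * L * per = 0.0067 * 1762 * 12.2
= 144.02588
Compute the denominator:
A^3 = 9.0^3 = 729
Resistance:
R = 144.02588 / 729
= 0.1976 Ns^2/m^8

0.1976 Ns^2/m^8


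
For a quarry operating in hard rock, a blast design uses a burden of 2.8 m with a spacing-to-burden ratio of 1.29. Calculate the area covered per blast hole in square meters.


First, find the spacing:
Spacing = burden * ratio = 2.8 * 1.29
= 3.612 m
Then, calculate the area:
Area = burden * spacing = 2.8 * 3.612
= 10.1136 m^2

10.1136 m^2


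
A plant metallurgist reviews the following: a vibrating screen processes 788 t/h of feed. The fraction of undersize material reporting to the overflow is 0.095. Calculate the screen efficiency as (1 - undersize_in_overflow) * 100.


Screen efficiency = (1 - fraction of undersize in overflow) * 100
= (1 - 0.095) * 100
= 0.905 * 100
= 90.5%

90.5%


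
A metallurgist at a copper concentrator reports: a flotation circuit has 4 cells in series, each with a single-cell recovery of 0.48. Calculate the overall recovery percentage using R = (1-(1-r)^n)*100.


Complement of single-cell recovery:
1 - r = 1 - 0.48 = 0.52
Raise to power n:
(1 - r)^4 = 0.52^4 = 0.07311616
Overall recovery:
R = (1 - 0.07311616) * 100
= 92.6884%

92.6884%


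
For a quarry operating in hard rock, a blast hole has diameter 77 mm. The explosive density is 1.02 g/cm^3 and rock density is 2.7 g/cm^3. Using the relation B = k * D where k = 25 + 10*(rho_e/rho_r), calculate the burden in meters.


First, compute k:
rho_e / rho_r = 1.02 / 2.7 = 0.3777777778
k = 25 + 10 * 0.3777777778 = 28.77777778
Then, compute burden:
B = k * D / 1000 = 28.77777778 * 77 / 1000
= 2215.888889 / 1000
= 2.2159 m

2.2159 m


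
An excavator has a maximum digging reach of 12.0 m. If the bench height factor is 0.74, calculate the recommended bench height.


Bench height = reach * factor
= 12.0 * 0.74
= 8.88 m

8.88 m


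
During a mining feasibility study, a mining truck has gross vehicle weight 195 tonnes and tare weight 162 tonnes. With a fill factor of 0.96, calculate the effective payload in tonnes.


31.68 tonnes

Maximum payload = gross - tare
= 195 - 162 = 33 tonnes
Effective payload = max payload * fill factor
= 33 * 0.96
= 31.68 tonnes


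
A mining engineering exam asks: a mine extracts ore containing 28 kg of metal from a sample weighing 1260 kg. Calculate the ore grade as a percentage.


2.2222%

Ore grade = (metal mass / ore mass) * 100
= (28 / 1260) * 100
= 0.02222222222 * 100
= 2.2222%


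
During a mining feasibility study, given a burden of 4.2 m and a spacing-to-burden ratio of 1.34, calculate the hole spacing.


Spacing = burden * ratio
= 4.2 * 1.34
= 5.628 m

5.628 m


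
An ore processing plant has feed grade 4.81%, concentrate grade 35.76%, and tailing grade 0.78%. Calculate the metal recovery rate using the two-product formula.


85.652%

Using the two-product formula:
R = 100 * c * (f - t) / (f * (c - t))
Numerator = 100 * 35.76 * (4.81 - 0.78)
= 100 * 35.76 * 4.03
= 14411.28
Denominator = 4.81 * (35.76 - 0.78)
= 4.81 * 34.98
= 168.2538
R = 14411.28 / 168.2538
= 85.652%


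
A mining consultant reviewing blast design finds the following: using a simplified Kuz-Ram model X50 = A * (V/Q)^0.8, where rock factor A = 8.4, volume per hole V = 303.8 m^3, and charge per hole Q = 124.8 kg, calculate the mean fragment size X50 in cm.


17.115 cm

Compute V/Q:
V/Q = 303.8 / 124.8 = 2.434294872
Raise to the power 0.8:
(V/Q)^0.8 = 2.434294872^0.8 = 2.037504363
Multiply by A:
X50 = 8.4 * 2.037504363
= 17.115 cm


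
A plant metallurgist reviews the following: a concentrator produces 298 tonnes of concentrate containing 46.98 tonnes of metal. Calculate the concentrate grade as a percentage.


Grade = (metal in concentrate / concentrate mass) * 100
= (46.98 / 298) * 100
= 0.1576510067 * 100
= 15.7651%

15.7651%


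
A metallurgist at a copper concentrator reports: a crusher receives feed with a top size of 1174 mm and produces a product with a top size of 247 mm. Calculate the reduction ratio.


4.753

Reduction ratio = feed size / product size
= 1174 / 247
= 4.753


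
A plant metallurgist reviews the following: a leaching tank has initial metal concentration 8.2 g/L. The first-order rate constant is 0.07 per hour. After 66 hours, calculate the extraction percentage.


Compute the exponent:
-k * t = -0.07 * 66 = -4.62
Remaining concentration:
C = 8.2 * exp(-4.62)
= 8.2 * 0.009852796061
= 0.0807929277 g/L
Extracted = 8.2 - 0.0807929277 = 8.119207072 g/L
Extraction % = 8.119207072 / 8.2 * 100
= 99.0147%

99.0147%


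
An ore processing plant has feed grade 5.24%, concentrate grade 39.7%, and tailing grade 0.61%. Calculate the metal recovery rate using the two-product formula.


89.7376%

Using the two-product formula:
R = 100 * c * (f - t) / (f * (c - t))
Numerator = 100 * 39.7 * (5.24 - 0.61)
= 100 * 39.7 * 4.63
= 18381.1
Denominator = 5.24 * (39.7 - 0.61)
= 5.24 * 39.09
= 204.8316
R = 18381.1 / 204.8316
= 89.7376%


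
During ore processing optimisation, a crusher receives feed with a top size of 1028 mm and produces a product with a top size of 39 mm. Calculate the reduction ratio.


26.359

Reduction ratio = feed size / product size
= 1028 / 39
= 26.359


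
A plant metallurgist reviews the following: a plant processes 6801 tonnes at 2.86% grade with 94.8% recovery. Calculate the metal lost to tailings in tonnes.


10.1144 tonnes

Total metal in feed:
= 6801 * 2.86 / 100 = 194.5086 tonnes
Metal recovered:
= 194.5086 * 94.8 / 100 = 184.3941528 tonnes
Metal lost to tailings:
= 194.5086 - 184.3941528
= 10.1144 tonnes


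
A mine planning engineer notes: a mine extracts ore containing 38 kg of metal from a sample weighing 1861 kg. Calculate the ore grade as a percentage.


Ore grade = (metal mass / ore mass) * 100
= (38 / 1861) * 100
= 0.0204191295 * 100
= 2.0419%

2.0419%


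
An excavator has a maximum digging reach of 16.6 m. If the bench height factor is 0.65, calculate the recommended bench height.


10.79 m

Bench height = reach * factor
= 16.6 * 0.65
= 10.79 m


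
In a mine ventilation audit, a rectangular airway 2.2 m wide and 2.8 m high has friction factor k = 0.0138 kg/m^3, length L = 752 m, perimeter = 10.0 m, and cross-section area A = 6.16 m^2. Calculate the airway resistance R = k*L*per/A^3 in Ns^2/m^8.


Compute the numerator:
k * L * per = 0.0138 * 752 * 10.0
= 103.776
Compute the denominator:
A^3 = 6.16^3 = 233.744896
Resistance:
R = 103.776 / 233.744896
= 0.444 Ns^2/m^8

0.444 Ns^2/m^8


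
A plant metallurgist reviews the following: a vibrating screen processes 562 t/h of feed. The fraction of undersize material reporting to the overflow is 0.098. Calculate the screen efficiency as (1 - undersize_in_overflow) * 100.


90.2%

Screen efficiency = (1 - fraction of undersize in overflow) * 100
= (1 - 0.098) * 100
= 0.902 * 100
= 90.2%


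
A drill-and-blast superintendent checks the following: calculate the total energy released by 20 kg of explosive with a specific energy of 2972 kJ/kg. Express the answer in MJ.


59.44 MJ

Energy = mass * specific_energy / 1000
= 20 * 2972 / 1000
= 59440 / 1000
= 59.44 MJ


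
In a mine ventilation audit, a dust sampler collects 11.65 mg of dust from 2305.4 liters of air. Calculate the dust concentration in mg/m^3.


5.0534 mg/m^3

Convert liters to m^3: 1 m^3 = 1000 L
Concentration = mass / volume * 1000
= 11.65 / 2305.4 * 1000
= 0.005053352997 * 1000
= 5.0534 mg/m^3


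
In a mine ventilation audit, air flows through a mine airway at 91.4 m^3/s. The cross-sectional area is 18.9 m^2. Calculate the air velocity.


Velocity = flow rate / cross-sectional area
= 91.4 / 18.9
= 4.836 m/s

4.836 m/s


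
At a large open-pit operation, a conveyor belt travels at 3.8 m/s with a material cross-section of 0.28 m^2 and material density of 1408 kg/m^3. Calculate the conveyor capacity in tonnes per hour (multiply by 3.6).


Volumetric flow = speed * area
= 3.8 * 0.28 = 1.064 m^3/s
Mass flow = volumetric * density
= 1.064 * 1408 = 1498.112 kg/s
Convert to t/h: multiply by 3.6
Capacity = 1498.112 * 3.6
= 5393.2032 t/h

5393.2032 t/h


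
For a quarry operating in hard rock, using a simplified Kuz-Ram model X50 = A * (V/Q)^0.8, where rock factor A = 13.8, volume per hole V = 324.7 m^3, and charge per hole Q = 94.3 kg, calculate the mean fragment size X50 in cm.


Compute V/Q:
V/Q = 324.7 / 94.3 = 3.443266172
Raise to the power 0.8:
(V/Q)^0.8 = 3.443266172^0.8 = 2.688911303
Multiply by A:
X50 = 13.8 * 2.688911303
= 37.107 cm

37.107 cm


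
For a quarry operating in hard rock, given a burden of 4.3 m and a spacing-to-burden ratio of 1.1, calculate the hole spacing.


Spacing = burden * ratio
= 4.3 * 1.1
= 4.73 m

4.73 m


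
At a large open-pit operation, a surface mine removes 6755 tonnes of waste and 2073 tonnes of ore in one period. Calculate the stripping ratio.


Stripping ratio = waste tonnage / ore tonnage
= 6755 / 2073
= 3.2586

3.2586


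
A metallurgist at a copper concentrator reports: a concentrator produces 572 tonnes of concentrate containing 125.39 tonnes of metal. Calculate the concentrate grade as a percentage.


Grade = (metal in concentrate / concentrate mass) * 100
= (125.39 / 572) * 100
= 0.2192132867 * 100
= 21.9213%

21.9213%


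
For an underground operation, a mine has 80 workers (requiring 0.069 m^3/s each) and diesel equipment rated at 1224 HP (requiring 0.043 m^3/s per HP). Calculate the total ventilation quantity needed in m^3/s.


58.152 m^3/s

Airflow for workers:
Q_people = 80 * 0.069 = 5.52 m^3/s
Airflow for diesel equipment:
Q_diesel = 1224 * 0.043 = 52.632 m^3/s
Total ventilation:
Q_total = 5.52 + 52.632
= 58.152 m^3/s


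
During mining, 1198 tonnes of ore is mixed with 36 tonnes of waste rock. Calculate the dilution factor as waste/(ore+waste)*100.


2.9173%

Total material = ore + waste
= 1198 + 36 = 1234 tonnes
Dilution = waste / total * 100
= 36 / 1234 * 100
= 0.02917341977 * 100
= 2.9173%


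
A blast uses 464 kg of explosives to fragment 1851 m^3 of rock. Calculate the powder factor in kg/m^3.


Powder factor = explosive mass / rock volume
= 464 / 1851
= 0.2507 kg/m^3

0.2507 kg/m^3


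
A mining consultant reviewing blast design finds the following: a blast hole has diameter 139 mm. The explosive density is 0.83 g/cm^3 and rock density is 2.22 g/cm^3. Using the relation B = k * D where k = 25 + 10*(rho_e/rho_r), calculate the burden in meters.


3.9947 m

First, compute k:
rho_e / rho_r = 0.83 / 2.22 = 0.3738738739
k = 25 + 10 * 0.3738738739 = 28.73873874
Then, compute burden:
B = k * D / 1000 = 28.73873874 * 139 / 1000
= 3994.684685 / 1000
= 3.9947 m


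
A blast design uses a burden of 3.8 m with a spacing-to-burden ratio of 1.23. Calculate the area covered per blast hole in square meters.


17.7612 m^2

First, find the spacing:
Spacing = burden * ratio = 3.8 * 1.23
= 4.674 m
Then, calculate the area:
Area = burden * spacing = 3.8 * 4.674
= 17.7612 m^2


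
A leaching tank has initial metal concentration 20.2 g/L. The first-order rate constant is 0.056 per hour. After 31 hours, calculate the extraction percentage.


Compute the exponent:
-k * t = -0.056 * 31 = -1.736
Remaining concentration:
C = 20.2 * exp(-1.736)
= 20.2 * 0.1762238883
= 3.559722543 g/L
Extracted = 20.2 - 3.559722543 = 16.64027746 g/L
Extraction % = 16.64027746 / 20.2 * 100
= 82.3776%

82.3776%


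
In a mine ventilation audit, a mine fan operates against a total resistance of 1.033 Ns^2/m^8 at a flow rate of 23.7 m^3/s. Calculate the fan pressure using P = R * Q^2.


580.2258 Pa

Compute Q^2:
Q^2 = 23.7^2 = 561.69
Compute pressure:
P = R * Q^2 = 1.033 * 561.69
= 580.2258 Pa


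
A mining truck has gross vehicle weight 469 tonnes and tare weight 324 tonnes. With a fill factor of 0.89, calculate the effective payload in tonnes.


Maximum payload = gross - tare
= 469 - 324 = 145 tonnes
Effective payload = max payload * fill factor
= 145 * 0.89
= 129.05 tonnes

129.05 tonnes


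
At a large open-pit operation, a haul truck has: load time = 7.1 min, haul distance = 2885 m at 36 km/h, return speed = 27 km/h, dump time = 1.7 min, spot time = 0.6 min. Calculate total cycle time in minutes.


Convert haul speed to m/min: 36 * 1000/60 = 600 m/min
Haul time = 2885 / 600 = 4.808333333 min
Convert return speed to m/min: 27 * 1000/60 = 450 m/min
Return time = 2885 / 450 = 6.411111111 min
Total cycle time:
= 7.1 + 4.808333333 + 1.7 + 6.411111111 + 0.6
= 20.6194 min

20.6194 min


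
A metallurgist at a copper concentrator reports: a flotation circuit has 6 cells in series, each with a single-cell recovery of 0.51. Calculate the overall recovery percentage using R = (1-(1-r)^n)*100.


Complement of single-cell recovery:
1 - r = 1 - 0.51 = 0.49
Raise to power n:
(1 - r)^6 = 0.49^6 = 0.0138412872
Overall recovery:
R = (1 - 0.0138412872) * 100
= 98.6159%

98.6159%


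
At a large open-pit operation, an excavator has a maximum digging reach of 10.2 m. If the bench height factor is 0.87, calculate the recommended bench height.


Bench height = reach * factor
= 10.2 * 0.87
= 8.874 m

8.874 m


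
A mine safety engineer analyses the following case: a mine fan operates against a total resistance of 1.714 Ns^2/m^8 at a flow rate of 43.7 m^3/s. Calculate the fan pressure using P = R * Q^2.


3273.2087 Pa

Compute Q^2:
Q^2 = 43.7^2 = 1909.69
Compute pressure:
P = R * Q^2 = 1.714 * 1909.69
= 3273.2087 Pa


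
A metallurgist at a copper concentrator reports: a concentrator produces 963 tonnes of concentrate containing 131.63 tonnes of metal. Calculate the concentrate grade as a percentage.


Grade = (metal in concentrate / concentrate mass) * 100
= (131.63 / 963) * 100
= 0.1366874351 * 100
= 13.6687%

13.6687%


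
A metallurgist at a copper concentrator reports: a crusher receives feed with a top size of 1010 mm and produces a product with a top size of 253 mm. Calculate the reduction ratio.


Reduction ratio = feed size / product size
= 1010 / 253
= 3.9921

3.9921


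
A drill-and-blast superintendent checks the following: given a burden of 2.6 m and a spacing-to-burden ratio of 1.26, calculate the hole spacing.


Spacing = burden * ratio
= 2.6 * 1.26
= 3.276 m

3.276 m


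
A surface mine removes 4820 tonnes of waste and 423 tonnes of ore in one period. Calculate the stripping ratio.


Stripping ratio = waste tonnage / ore tonnage
= 4820 / 423
= 11.3948

11.3948


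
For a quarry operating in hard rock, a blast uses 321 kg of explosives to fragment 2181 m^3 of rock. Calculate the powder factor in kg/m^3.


Powder factor = explosive mass / rock volume
= 321 / 2181
= 0.1472 kg/m^3

0.1472 kg/m^3


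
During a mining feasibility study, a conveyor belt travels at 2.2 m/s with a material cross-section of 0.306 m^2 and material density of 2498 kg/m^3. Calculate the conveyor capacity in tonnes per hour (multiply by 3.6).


6053.953 t/h

Volumetric flow = speed * area
= 2.2 * 0.306 = 0.6732 m^3/s
Mass flow = volumetric * density
= 0.6732 * 2498 = 1681.6536 kg/s
Convert to t/h: multiply by 3.6
Capacity = 1681.6536 * 3.6
= 6053.953 t/h


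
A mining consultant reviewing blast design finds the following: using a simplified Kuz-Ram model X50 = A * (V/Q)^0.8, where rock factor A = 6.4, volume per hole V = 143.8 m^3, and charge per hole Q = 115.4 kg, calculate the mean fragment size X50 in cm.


7.6317 cm

Compute V/Q:
V/Q = 143.8 / 115.4 = 1.24610052
Raise to the power 0.8:
(V/Q)^0.8 = 1.24610052^0.8 = 1.192456271
Multiply by A:
X50 = 6.4 * 1.192456271
= 7.6317 cm


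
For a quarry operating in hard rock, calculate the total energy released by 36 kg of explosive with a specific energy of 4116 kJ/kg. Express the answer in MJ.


148.176 MJ

Energy = mass * specific_energy / 1000
= 36 * 4116 / 1000
= 148176 / 1000
= 148.176 MJ


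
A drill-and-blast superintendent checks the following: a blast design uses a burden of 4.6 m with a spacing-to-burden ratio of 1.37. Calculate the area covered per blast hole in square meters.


28.9892 m^2

First, find the spacing:
Spacing = burden * ratio = 4.6 * 1.37
= 6.302 m
Then, calculate the area:
Area = burden * spacing = 4.6 * 6.302
= 28.9892 m^2


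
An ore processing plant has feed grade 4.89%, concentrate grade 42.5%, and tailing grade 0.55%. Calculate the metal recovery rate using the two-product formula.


Using the two-product formula:
R = 100 * c * (f - t) / (f * (c - t))
Numerator = 100 * 42.5 * (4.89 - 0.55)
= 100 * 42.5 * 4.34
= 18445.0
Denominator = 4.89 * (42.5 - 0.55)
= 4.89 * 41.95
= 205.1355
R = 18445.0 / 205.1355
= 89.9162%

89.9162%


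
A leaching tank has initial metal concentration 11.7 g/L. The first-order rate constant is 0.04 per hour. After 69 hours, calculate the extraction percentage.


Compute the exponent:
-k * t = -0.04 * 69 = -2.76
Remaining concentration:
C = 11.7 * exp(-2.76)
= 11.7 * 0.06329176836
= 0.7405136898 g/L
Extracted = 11.7 - 0.7405136898 = 10.95948631 g/L
Extraction % = 10.95948631 / 11.7 * 100
= 93.6708%

93.6708%


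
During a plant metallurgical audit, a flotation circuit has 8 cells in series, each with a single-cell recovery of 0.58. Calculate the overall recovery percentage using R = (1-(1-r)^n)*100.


99.9032%

Complement of single-cell recovery:
1 - r = 1 - 0.58 = 0.42
Raise to power n:
(1 - r)^8 = 0.42^8 = 0.0009682651996
Overall recovery:
R = (1 - 0.0009682651996) * 100
= 99.9032%


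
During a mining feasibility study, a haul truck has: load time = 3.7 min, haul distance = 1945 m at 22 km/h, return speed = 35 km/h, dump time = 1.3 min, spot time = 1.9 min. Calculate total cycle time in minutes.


Convert haul speed to m/min: 22 * 1000/60 = 366.6666667 m/min
Haul time = 1945 / 366.6666667 = 5.304545455 min
Convert return speed to m/min: 35 * 1000/60 = 583.3333333 m/min
Return time = 1945 / 583.3333333 = 3.334285714 min
Total cycle time:
= 3.7 + 5.304545455 + 1.3 + 3.334285714 + 1.9
= 15.5388 min

15.5388 min


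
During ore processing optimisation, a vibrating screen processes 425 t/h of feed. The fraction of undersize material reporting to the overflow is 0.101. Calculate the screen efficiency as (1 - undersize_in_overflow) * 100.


Screen efficiency = (1 - fraction of undersize in overflow) * 100
= (1 - 0.101) * 100
= 0.899 * 100
= 89.9%

89.9%


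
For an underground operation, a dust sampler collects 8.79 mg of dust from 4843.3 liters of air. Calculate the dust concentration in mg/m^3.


Convert liters to m^3: 1 m^3 = 1000 L
Concentration = mass / volume * 1000
= 8.79 / 4843.3 * 1000
= 0.001814878285 * 1000
= 1.8149 mg/m^3

1.8149 mg/m^3


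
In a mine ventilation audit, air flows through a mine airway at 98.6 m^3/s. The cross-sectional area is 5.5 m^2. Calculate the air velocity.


17.9273 m/s

Velocity = flow rate / cross-sectional area
= 98.6 / 5.5
= 17.9273 m/s


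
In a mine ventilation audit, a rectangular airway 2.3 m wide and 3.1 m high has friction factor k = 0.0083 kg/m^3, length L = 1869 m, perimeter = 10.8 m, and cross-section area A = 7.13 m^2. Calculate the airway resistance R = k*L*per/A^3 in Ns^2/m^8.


0.4622 Ns^2/m^8

Compute the numerator:
k * L * per = 0.0083 * 1869 * 10.8
= 167.53716
Compute the denominator:
A^3 = 7.13^3 = 362.467097
Resistance:
R = 167.53716 / 362.467097
= 0.4622 Ns^2/m^8


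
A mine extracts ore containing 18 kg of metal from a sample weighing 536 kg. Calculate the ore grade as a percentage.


3.3582%

Ore grade = (metal mass / ore mass) * 100
= (18 / 536) * 100
= 0.03358208955 * 100
= 3.3582%


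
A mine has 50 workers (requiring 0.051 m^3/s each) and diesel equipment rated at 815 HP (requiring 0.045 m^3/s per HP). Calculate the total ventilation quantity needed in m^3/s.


Airflow for workers:
Q_people = 50 * 0.051 = 2.55 m^3/s
Airflow for diesel equipment:
Q_diesel = 815 * 0.045 = 36.675 m^3/s
Total ventilation:
Q_total = 2.55 + 36.675
= 39.225 m^3/s

39.225 m^3/s


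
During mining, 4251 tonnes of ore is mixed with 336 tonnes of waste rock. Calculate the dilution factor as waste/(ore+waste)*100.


7.325%

Total material = ore + waste
= 4251 + 336 = 4587 tonnes
Dilution = waste / total * 100
= 336 / 4587 * 100
= 0.07325049052 * 100
= 7.325%


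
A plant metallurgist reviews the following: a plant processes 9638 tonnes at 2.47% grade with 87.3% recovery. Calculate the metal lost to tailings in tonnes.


30.2334 tonnes

Total metal in feed:
= 9638 * 2.47 / 100 = 238.0586 tonnes
Metal recovered:
= 238.0586 * 87.3 / 100 = 207.8251578 tonnes
Metal lost to tailings:
= 238.0586 - 207.8251578
= 30.2334 tonnes


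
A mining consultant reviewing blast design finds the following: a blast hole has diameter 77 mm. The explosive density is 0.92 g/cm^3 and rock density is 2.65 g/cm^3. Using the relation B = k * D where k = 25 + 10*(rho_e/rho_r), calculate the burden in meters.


First, compute k:
rho_e / rho_r = 0.92 / 2.65 = 0.3471698113
k = 25 + 10 * 0.3471698113 = 28.47169811
Then, compute burden:
B = k * D / 1000 = 28.47169811 * 77 / 1000
= 2192.320755 / 1000
= 2.1923 m

2.1923 m


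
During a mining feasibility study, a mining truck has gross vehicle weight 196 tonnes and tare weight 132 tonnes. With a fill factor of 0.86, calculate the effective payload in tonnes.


Maximum payload = gross - tare
= 196 - 132 = 64 tonnes
Effective payload = max payload * fill factor
= 64 * 0.86
= 55.04 tonnes

55.04 tonnes


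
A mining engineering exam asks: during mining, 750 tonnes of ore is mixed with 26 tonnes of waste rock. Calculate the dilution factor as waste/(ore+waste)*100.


Total material = ore + waste
= 750 + 26 = 776 tonnes
Dilution = waste / total * 100
= 26 / 776 * 100
= 0.03350515464 * 100
= 3.3505%

3.3505%


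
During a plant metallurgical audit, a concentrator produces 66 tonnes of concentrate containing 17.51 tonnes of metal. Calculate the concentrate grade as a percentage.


26.5303%

Grade = (metal in concentrate / concentrate mass) * 100
= (17.51 / 66) * 100
= 0.2653030303 * 100
= 26.5303%


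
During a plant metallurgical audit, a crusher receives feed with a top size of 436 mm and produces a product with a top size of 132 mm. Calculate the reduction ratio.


3.303

Reduction ratio = feed size / product size
= 436 / 132
= 3.303


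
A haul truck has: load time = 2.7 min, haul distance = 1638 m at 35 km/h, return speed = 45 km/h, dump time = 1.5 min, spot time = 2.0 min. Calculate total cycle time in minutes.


Convert haul speed to m/min: 35 * 1000/60 = 583.3333333 m/min
Haul time = 1638 / 583.3333333 = 2.808 min
Convert return speed to m/min: 45 * 1000/60 = 750 m/min
Return time = 1638 / 750 = 2.184 min
Total cycle time:
= 2.7 + 2.808 + 1.5 + 2.184 + 2.0
= 11.192 min

11.192 min


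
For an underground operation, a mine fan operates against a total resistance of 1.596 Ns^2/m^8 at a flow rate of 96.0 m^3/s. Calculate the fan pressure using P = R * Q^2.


14708.736 Pa

Compute Q^2:
Q^2 = 96.0^2 = 9216.0
Compute pressure:
P = R * Q^2 = 1.596 * 9216.0
= 14708.736 Pa


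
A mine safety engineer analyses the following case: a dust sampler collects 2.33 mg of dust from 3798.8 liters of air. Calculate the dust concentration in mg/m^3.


0.6134 mg/m^3

Convert liters to m^3: 1 m^3 = 1000 L
Concentration = mass / volume * 1000
= 2.33 / 3798.8 * 1000
= 0.0006133515847 * 1000
= 0.6134 mg/m^3


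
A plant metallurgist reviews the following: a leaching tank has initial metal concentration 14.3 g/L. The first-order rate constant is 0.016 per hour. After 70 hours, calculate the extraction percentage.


67.372%

Compute the exponent:
-k * t = -0.016 * 70 = -1.12
Remaining concentration:
C = 14.3 * exp(-1.12)
= 14.3 * 0.3262797946
= 4.665801063 g/L
Extracted = 14.3 - 4.665801063 = 9.634198937 g/L
Extraction % = 9.634198937 / 14.3 * 100
= 67.372%


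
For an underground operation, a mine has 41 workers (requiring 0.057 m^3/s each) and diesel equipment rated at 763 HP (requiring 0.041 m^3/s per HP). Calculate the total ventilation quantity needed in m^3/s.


33.62 m^3/s

Airflow for workers:
Q_people = 41 * 0.057 = 2.337 m^3/s
Airflow for diesel equipment:
Q_diesel = 763 * 0.041 = 31.283 m^3/s
Total ventilation:
Q_total = 2.337 + 31.283
= 33.62 m^3/s


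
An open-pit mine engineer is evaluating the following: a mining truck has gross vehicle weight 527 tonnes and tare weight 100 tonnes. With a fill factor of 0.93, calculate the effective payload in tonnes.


Maximum payload = gross - tare
= 527 - 100 = 427 tonnes
Effective payload = max payload * fill factor
= 427 * 0.93
= 397.11 tonnes

397.11 tonnes


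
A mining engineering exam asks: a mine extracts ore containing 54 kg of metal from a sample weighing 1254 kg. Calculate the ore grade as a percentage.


4.3062%

Ore grade = (metal mass / ore mass) * 100
= (54 / 1254) * 100
= 0.04306220096 * 100
= 4.3062%


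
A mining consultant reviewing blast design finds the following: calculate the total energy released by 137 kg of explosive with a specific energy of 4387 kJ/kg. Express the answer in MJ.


601.019 MJ

Energy = mass * specific_energy / 1000
= 137 * 4387 / 1000
= 601019 / 1000
= 601.019 MJ


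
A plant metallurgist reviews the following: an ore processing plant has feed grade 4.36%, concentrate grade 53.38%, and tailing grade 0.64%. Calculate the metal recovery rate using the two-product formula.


Using the two-product formula:
R = 100 * c * (f - t) / (f * (c - t))
Numerator = 100 * 53.38 * (4.36 - 0.64)
= 100 * 53.38 * 3.72
= 19857.36
Denominator = 4.36 * (53.38 - 0.64)
= 4.36 * 52.74
= 229.9464
R = 19857.36 / 229.9464
= 86.3565%

86.3565%


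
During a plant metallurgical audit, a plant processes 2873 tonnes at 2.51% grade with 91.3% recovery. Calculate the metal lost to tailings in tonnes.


Total metal in feed:
= 2873 * 2.51 / 100 = 72.1123 tonnes
Metal recovered:
= 72.1123 * 91.3 / 100 = 65.8385299 tonnes
Metal lost to tailings:
= 72.1123 - 65.8385299
= 6.2738 tonnes

6.2738 tonnes


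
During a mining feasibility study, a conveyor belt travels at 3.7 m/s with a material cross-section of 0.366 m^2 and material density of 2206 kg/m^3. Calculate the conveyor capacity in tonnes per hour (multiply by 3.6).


Volumetric flow = speed * area
= 3.7 * 0.366 = 1.3542 m^3/s
Mass flow = volumetric * density
= 1.3542 * 2206 = 2987.3652 kg/s
Convert to t/h: multiply by 3.6
Capacity = 2987.3652 * 3.6
= 10754.5147 t/h

10754.5147 t/h


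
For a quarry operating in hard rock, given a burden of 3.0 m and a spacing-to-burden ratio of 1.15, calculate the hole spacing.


Spacing = burden * ratio
= 3.0 * 1.15
= 3.45 m

3.45 m


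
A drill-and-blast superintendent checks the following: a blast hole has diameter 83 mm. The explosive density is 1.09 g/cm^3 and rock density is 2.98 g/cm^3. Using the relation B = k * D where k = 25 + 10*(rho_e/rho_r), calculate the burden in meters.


First, compute k:
rho_e / rho_r = 1.09 / 2.98 = 0.3657718121
k = 25 + 10 * 0.3657718121 = 28.65771812
Then, compute burden:
B = k * D / 1000 = 28.65771812 * 83 / 1000
= 2378.590604 / 1000
= 2.3786 m

2.3786 m


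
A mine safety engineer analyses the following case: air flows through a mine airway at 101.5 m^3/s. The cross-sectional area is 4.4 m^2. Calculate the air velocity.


Velocity = flow rate / cross-sectional area
= 101.5 / 4.4
= 23.0682 m/s

23.0682 m/s


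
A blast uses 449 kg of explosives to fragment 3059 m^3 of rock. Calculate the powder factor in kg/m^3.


0.1468 kg/m^3

Powder factor = explosive mass / rock volume
= 449 / 3059
= 0.1468 kg/m^3


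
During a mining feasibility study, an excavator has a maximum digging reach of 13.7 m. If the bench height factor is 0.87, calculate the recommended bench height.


11.919 m

Bench height = reach * factor
= 13.7 * 0.87
= 11.919 m


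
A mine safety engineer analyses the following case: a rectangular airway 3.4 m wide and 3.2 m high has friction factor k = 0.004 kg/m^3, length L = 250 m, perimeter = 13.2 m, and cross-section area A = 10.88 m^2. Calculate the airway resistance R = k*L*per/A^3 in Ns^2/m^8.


0.0102 Ns^2/m^8

Compute the numerator:
k * L * per = 0.004 * 250 * 13.2
= 13.2
Compute the denominator:
A^3 = 10.88^3 = 1287.913472
Resistance:
R = 13.2 / 1287.913472
= 0.0102 Ns^2/m^8


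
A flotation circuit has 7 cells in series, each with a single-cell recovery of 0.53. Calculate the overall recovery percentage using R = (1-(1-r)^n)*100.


Complement of single-cell recovery:
1 - r = 1 - 0.53 = 0.47
Raise to power n:
(1 - r)^7 = 0.47^7 = 0.005066231205
Overall recovery:
R = (1 - 0.005066231205) * 100
= 99.4934%

99.4934%


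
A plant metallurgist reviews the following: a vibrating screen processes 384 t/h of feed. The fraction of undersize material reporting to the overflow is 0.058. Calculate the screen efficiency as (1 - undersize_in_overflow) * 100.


Screen efficiency = (1 - fraction of undersize in overflow) * 100
= (1 - 0.058) * 100
= 0.942 * 100
= 94.2%

94.2%


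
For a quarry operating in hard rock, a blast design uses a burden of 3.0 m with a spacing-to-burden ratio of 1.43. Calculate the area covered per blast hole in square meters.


First, find the spacing:
Spacing = burden * ratio = 3.0 * 1.43
= 4.29 m
Then, calculate the area:
Area = burden * spacing = 3.0 * 4.29
= 12.87 m^2

12.87 m^2


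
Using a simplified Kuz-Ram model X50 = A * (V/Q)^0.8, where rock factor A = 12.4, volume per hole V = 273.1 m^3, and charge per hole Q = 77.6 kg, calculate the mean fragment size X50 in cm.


Compute V/Q:
V/Q = 273.1 / 77.6 = 3.519329897
Raise to the power 0.8:
(V/Q)^0.8 = 3.519329897^0.8 = 2.73632692
Multiply by A:
X50 = 12.4 * 2.73632692
= 33.9305 cm

33.9305 cm


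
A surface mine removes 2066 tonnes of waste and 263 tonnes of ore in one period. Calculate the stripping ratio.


Stripping ratio = waste tonnage / ore tonnage
= 2066 / 263
= 7.8555

7.8555


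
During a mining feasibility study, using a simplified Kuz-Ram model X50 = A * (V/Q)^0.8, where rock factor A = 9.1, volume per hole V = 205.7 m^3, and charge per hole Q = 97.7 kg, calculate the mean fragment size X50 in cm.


16.5087 cm

Compute V/Q:
V/Q = 205.7 / 97.7 = 2.10542477
Raise to the power 0.8:
(V/Q)^0.8 = 2.10542477^0.8 = 1.814144107
Multiply by A:
X50 = 9.1 * 1.814144107
= 16.5087 cm


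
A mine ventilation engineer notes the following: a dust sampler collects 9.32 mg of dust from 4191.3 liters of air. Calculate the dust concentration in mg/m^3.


2.2237 mg/m^3

Convert liters to m^3: 1 m^3 = 1000 L
Concentration = mass / volume * 1000
= 9.32 / 4191.3 * 1000
= 0.002223653759 * 1000
= 2.2237 mg/m^3


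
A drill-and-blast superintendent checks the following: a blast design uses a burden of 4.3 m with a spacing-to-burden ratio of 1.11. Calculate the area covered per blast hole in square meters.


20.5239 m^2

First, find the spacing:
Spacing = burden * ratio = 4.3 * 1.11
= 4.773 m
Then, calculate the area:
Area = burden * spacing = 4.3 * 4.773
= 20.5239 m^2
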